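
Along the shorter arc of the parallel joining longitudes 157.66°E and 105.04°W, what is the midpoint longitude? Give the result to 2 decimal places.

Signed shortest Δλ from +157.66° to -105.04° is +97.30°.
Midpoint longitude = +157.66° + (+97.30°)/2 = +157.66° + 48.65° = +206.31°.
Normalise into (−180°, 180°]: -153.69°.
(The naïve average (+157.66 + -105.04)/2 = 26.31° is on the wrong side of the globe.)

153.69°W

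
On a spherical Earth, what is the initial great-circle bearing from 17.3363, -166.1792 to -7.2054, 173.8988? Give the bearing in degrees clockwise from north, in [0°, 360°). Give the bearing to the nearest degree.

Δλ = 173.8988 − -166.1792 = 340.0780°; wrapped into (−180°, 180°]: -19.9220°.
θ = atan2( sin Δλ · cos φ₂ , cos φ₁ · sin φ₂ − sin φ₁ · cos φ₂ · cos Δλ )
  = atan2(-0.33805, -0.39766) = -139.633° → normalised to [0°, 360°): 220.367°.

220°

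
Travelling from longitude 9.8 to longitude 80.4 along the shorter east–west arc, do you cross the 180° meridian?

No

Signed shortest Δλ = ((80.4 − 9.8 + 180) mod 360) − 180 = 70.6°.
Going east by 70.6° from +9.8° reaches +80.4° without touching 180°.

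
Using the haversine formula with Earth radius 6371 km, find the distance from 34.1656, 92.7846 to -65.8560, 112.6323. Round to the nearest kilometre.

11252 km

Δλ = 112.6323 − 92.7846 = 19.8477°.
Δφ = -65.8560 − 34.1656 = -100.0216°.
a = sin²(Δφ/2) + cos φ₁ · cos φ₂ · sin²(Δλ/2) = 0.597062.
c = 2·atan2(√a, √(1−a)) = 1.76616 rad → d = 6371·c ≈ 11252.21 km.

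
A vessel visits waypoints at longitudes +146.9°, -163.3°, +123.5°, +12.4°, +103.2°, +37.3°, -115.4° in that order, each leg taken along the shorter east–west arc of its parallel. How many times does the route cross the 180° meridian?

Leg 1: +146.9° → -163.3°, shortest Δλ = 49.8° (east) — crosses 180°.
Leg 2: -163.3° → +123.5°, shortest Δλ = -73.2° (west) — crosses 180°.
Leg 3: +123.5° → +12.4°, shortest Δλ = -111.1° (west) — does not cross 180°.
Leg 4: +12.4° → +103.2°, shortest Δλ = 90.8° (east) — does not cross 180°.
Leg 5: +103.2° → +37.3°, shortest Δλ = -65.9° (west) — does not cross 180°.
Leg 6: +37.3° → -115.4°, shortest Δλ = -152.7° (west) — does not cross 180°.
Total crossings: 2.

2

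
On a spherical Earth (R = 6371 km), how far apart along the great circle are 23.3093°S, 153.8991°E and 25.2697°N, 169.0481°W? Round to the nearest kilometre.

Δλ = -169.0481 − 153.8991 = -322.9472°; wrapped into (−180°, 180°]: 37.0528°.
Δφ = 25.2697 − -23.3093 = 48.5790°.
a = sin²(Δφ/2) + cos φ₁ · cos φ₂ · sin²(Δλ/2) = 0.253054.
c = 2·atan2(√a, √(1−a)) = 1.05424 rad → d = 6371·c ≈ 6716.54 km.

6717 km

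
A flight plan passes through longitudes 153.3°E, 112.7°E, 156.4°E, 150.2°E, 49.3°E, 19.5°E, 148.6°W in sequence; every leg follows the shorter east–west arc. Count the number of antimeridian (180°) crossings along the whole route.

Leg 1: +153.3° → +112.7°, shortest Δλ = -40.6° (west) — does not cross 180°.
Leg 2: +112.7° → +156.4°, shortest Δλ = 43.7° (east) — does not cross 180°.
Leg 3: +156.4° → +150.2°, shortest Δλ = -6.2° (west) — does not cross 180°.
Leg 4: +150.2° → +49.3°, shortest Δλ = -100.9° (west) — does not cross 180°.
Leg 5: +49.3° → +19.5°, shortest Δλ = -29.8° (west) — does not cross 180°.
Leg 6: +19.5° → -148.6°, shortest Δλ = -168.1° (west) — does not cross 180°.
Total crossings: 0.

0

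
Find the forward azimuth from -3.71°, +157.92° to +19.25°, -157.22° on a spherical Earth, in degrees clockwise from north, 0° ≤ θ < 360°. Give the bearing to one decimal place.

Δλ = -157.22 − 157.92 = -315.14°; wrapped into (−180°, 180°]: 44.86°.
θ = atan2( sin Δλ · cos φ₂ , cos φ₁ · sin φ₂ − sin φ₁ · cos φ₂ · cos Δλ )
  = atan2(0.66594, 0.37230) = 60.792° → normalised to [0°, 360°): 60.792°.

60.8°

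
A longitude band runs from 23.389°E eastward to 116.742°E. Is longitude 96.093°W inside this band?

Band width going east from +23.389° to +116.742°: ((116.742 − 23.389) mod 360) = 93.353°.
Offset of -96.093° east of the west edge: ((-96.093 − 23.389) mod 360) = 240.518°.
240.518° > 93.353° ⇒ outside.

No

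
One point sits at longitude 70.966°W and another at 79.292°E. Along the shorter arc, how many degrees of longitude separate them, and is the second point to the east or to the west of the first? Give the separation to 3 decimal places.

Raw difference: 79.292 − -70.966 = 150.258°.
Normalise into (−180°, 180°]: 150.258° stays 150.258°.
Positive ⇒ the second point lies to the east; separation 150.258°.

150.258° east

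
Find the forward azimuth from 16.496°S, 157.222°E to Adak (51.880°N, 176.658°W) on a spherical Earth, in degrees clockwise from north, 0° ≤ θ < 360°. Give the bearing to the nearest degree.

17°

Δλ = -176.658 − 157.222 = -333.880°; wrapped into (−180°, 180°]: 26.120°.
θ = atan2( sin Δλ · cos φ₂ , cos φ₁ · sin φ₂ − sin φ₁ · cos φ₂ · cos Δλ )
  = atan2(0.27177, 0.91172) = 16.599° → normalised to [0°, 360°): 16.599°.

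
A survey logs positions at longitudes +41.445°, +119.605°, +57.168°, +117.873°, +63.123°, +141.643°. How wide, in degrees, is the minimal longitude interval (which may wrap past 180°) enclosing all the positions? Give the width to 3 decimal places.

100.198°

Sort the longitudes: +41.445°, +57.168°, +63.123°, +117.873°, +119.605°, +141.643°.
Eastward gaps between consecutive values (wrapping around): 15.723°, 5.955°, 54.750°, 1.732°, 22.038°, 259.802°.
Largest gap = 259.802° ⇒ minimal covering band is its complement: 360° − 259.802° = 100.198°.
Band runs from +41.445° eastward to +141.643°.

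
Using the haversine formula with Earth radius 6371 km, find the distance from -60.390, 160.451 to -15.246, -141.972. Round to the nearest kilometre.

6787 km

Δλ = -141.972 − 160.451 = -302.423°; wrapped into (−180°, 180°]: 57.577°.
Δφ = -15.246 − -60.390 = 45.144°.
a = sin²(Δφ/2) + cos φ₁ · cos φ₂ · sin²(Δλ/2) = 0.257892.
c = 2·atan2(√a, √(1−a)) = 1.06533 rad → d = 6371·c ≈ 6787.22 km.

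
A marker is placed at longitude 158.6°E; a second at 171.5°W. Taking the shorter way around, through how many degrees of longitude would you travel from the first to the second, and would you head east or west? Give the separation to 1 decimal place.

29.9° east

Raw difference: -171.5 − 158.6 = -330.1°.
Normalise into (−180°, 180°]: -330.1° + 360° = 29.9°.
Positive ⇒ the second point lies to the east; separation 29.9°.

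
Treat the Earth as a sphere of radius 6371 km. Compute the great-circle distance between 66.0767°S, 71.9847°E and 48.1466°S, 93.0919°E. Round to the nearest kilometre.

2340 km

Δλ = 93.0919 − 71.9847 = 21.1072°.
Δφ = -48.1466 − -66.0767 = 17.9301°.
a = sin²(Δφ/2) + cos φ₁ · cos φ₂ · sin²(Δλ/2) = 0.033360.
c = 2·atan2(√a, √(1−a)) = 0.36736 rad → d = 6371·c ≈ 2340.43 km.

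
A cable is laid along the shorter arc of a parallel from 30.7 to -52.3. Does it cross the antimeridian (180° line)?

Signed shortest Δλ = ((-52.3 − 30.7 + 180) mod 360) − 180 = -83.0°.
Going west by 83.0° from +30.7° reaches -52.3° without touching 180°.

No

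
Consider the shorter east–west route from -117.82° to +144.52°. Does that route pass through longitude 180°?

Yes

Naïve |144.52 − -117.82| = 262.34° > 180°, so the shorter arc goes the other way round — across 180°.
Signed shortest Δλ = ((144.52 − -117.82 + 180) mod 360) − 180 = -97.66°.
Going west by 97.66° from -117.82° passes through 180° before reaching +144.52°.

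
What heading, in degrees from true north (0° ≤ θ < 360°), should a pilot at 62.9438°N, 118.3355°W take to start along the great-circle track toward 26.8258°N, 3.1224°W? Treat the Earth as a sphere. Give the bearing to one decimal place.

Δλ = -3.1224 − -118.3355 = 115.2131°.
θ = atan2( sin Δλ · cos φ₂ , cos φ₁ · sin φ₂ − sin φ₁ · cos φ₂ · cos Δλ )
  = atan2(0.80737, 0.54381) = 56.037° → normalised to [0°, 360°): 56.037°.

56.0°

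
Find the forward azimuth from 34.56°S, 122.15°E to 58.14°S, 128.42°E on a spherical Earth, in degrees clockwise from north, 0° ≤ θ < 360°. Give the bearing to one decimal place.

Δλ = 128.42 − 122.15 = 6.27°.
θ = atan2( sin Δλ · cos φ₂ , cos φ₁ · sin φ₂ − sin φ₁ · cos φ₂ · cos Δλ )
  = atan2(0.05765, -0.40182) = 171.836° → normalised to [0°, 360°): 171.836°.

171.8°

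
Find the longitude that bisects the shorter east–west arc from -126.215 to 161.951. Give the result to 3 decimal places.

Signed shortest Δλ from -126.215° to +161.951° is -71.834°.
Midpoint longitude = -126.215° + (-71.834°)/2 = -126.215° − 35.917° = -162.132°.
(The naïve average (-126.215 + +161.951)/2 = 17.868° is on the wrong side of the globe.)

-162.132°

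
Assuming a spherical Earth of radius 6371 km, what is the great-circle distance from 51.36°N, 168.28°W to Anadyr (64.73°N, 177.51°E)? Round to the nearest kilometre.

1697 km

Δλ = 177.51 − -168.28 = 345.79°; wrapped into (−180°, 180°]: -14.21°.
Δφ = 64.73 − 51.36 = 13.37°.
a = sin²(Δφ/2) + cos φ₁ · cos φ₂ · sin²(Δλ/2) = 0.017629.
c = 2·atan2(√a, √(1−a)) = 0.26634 rad → d = 6371·c ≈ 1696.84 km.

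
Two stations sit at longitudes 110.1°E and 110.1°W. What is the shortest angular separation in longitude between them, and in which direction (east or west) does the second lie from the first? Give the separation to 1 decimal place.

Raw difference: -110.1 − 110.1 = -220.2°.
Normalise into (−180°, 180°]: -220.2° + 360° = 139.8°.
Positive ⇒ the second point lies to the east; separation 139.8°.

139.8° east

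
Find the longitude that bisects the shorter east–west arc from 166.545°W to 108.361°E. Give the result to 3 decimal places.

Signed shortest Δλ from -166.545° to +108.361° is -85.094°.
Midpoint longitude = -166.545° + (-85.094°)/2 = -166.545° − 42.547° = -209.092°.
Normalise into (−180°, 180°]: +150.908°.
(The naïve average (-166.545 + +108.361)/2 = -29.092° is on the wrong side of the globe.)

150.908°E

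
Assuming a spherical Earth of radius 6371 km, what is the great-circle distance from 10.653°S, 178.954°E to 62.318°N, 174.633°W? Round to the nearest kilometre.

8133 km

Δλ = -174.633 − 178.954 = -353.587°; wrapped into (−180°, 180°]: 6.413°.
Δφ = 62.318 − -10.653 = 72.971°.
a = sin²(Δφ/2) + cos φ₁ · cos φ₂ · sin²(Δλ/2) = 0.355001.
c = 2·atan2(√a, √(1−a)) = 1.27657 rad → d = 6371·c ≈ 8133.03 km.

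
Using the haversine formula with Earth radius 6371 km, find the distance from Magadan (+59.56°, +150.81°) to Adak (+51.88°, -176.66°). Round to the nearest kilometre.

Δλ = -176.66 − 150.81 = -327.47°; wrapped into (−180°, 180°]: 32.53°.
Δφ = 51.88 − 59.56 = -7.68°.
a = sin²(Δφ/2) + cos φ₁ · cos φ₂ · sin²(Δλ/2) = 0.029019.
c = 2·atan2(√a, √(1−a)) = 0.34237 rad → d = 6371·c ≈ 2181.23 km.

2181 km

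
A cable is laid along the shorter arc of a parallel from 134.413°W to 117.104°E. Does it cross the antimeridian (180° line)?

Naïve |117.104 − -134.413| = 251.517° > 180°, so the shorter arc goes the other way round — across 180°.
Signed shortest Δλ = ((117.104 − -134.413 + 180) mod 360) − 180 = -108.483°.
Going west by 108.483° from -134.413° passes through 180° before reaching +117.104°.

Yes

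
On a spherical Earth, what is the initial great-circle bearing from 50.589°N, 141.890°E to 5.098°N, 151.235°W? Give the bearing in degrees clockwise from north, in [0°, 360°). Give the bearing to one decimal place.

105.0°

Δλ = -151.235 − 141.890 = -293.125°; wrapped into (−180°, 180°]: 66.875°.
θ = atan2( sin Δλ · cos φ₂ , cos φ₁ · sin φ₂ − sin φ₁ · cos φ₂ · cos Δλ )
  = atan2(0.91601, -0.24582) = 105.022° → normalised to [0°, 360°): 105.022°.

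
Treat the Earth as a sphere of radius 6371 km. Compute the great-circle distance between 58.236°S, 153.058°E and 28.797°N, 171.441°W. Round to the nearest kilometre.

Δλ = -171.441 − 153.058 = -324.499°; wrapped into (−180°, 180°]: 35.501°.
Δφ = 28.797 − -58.236 = 87.033°.
a = sin²(Δφ/2) + cos φ₁ · cos φ₂ · sin²(Δλ/2) = 0.516998.
c = 2·atan2(√a, √(1−a)) = 1.60480 rad → d = 6371·c ≈ 10224.17 km.

10224 km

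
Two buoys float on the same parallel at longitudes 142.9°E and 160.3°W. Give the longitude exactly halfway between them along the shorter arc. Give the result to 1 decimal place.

171.3°E

Signed shortest Δλ from +142.9° to -160.3° is +56.8°.
Midpoint longitude = +142.9° + (+56.8°)/2 = +142.9° + 28.4° = +171.3°.
(The naïve average (+142.9 + -160.3)/2 = -8.7° is on the wrong side of the globe.)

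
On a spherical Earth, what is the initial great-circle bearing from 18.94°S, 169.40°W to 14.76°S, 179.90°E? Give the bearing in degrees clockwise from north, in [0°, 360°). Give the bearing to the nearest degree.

Δλ = 179.90 − -169.40 = 349.30°; wrapped into (−180°, 180°]: -10.70°.
θ = atan2( sin Δλ · cos φ₂ , cos φ₁ · sin φ₂ − sin φ₁ · cos φ₂ · cos Δλ )
  = atan2(-0.17954, 0.06743) = -69.414° → normalised to [0°, 360°): 290.586°.

291°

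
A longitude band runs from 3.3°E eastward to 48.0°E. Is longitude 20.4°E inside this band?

Band width going east from +3.3° to +48.0°: ((48.0 − 3.3) mod 360) = 44.7°.
Offset of +20.4° east of the west edge: ((20.4 − 3.3) mod 360) = 17.1°.
17.1° ≤ 44.7° ⇒ inside.

Yes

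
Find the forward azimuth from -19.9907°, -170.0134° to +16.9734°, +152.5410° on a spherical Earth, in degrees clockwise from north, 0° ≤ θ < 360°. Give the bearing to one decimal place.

312.6°

Δλ = 152.5410 − -170.0134 = 322.5544°; wrapped into (−180°, 180°]: -37.4456°.
θ = atan2( sin Δλ · cos φ₂ , cos φ₁ · sin φ₂ − sin φ₁ · cos φ₂ · cos Δλ )
  = atan2(-0.58152, 0.53393) = -47.443° → normalised to [0°, 360°): 312.557°.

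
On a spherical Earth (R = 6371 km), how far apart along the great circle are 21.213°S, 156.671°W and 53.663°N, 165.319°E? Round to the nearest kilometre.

Δλ = 165.319 − -156.671 = 321.990°; wrapped into (−180°, 180°]: -38.010°.
Δφ = 53.663 − -21.213 = 74.876°.
a = sin²(Δφ/2) + cos φ₁ · cos φ₂ · sin²(Δλ/2) = 0.428125.
c = 2·atan2(√a, √(1−a)) = 1.42655 rad → d = 6371·c ≈ 9088.53 km.

9089 km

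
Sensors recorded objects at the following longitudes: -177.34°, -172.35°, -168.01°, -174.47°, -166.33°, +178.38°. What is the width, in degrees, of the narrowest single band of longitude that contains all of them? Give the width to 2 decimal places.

15.29°

Sort the longitudes: -177.34°, -174.47°, -172.35°, -168.01°, -166.33°, +178.38°.
Eastward gaps between consecutive values (wrapping around): 2.87°, 2.12°, 4.34°, 1.68°, 344.71°, 4.28°.
Largest gap = 344.71° ⇒ minimal covering band is its complement: 360° − 344.71° = 15.29°.
Band runs from +178.38° eastward to -166.33°, crossing the antimeridian.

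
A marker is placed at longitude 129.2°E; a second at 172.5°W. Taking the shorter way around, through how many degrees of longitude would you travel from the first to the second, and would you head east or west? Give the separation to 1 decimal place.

Raw difference: -172.5 − 129.2 = -301.7°.
Normalise into (−180°, 180°]: -301.7° + 360° = 58.3°.
Positive ⇒ the second point lies to the east; separation 58.3°.

58.3° east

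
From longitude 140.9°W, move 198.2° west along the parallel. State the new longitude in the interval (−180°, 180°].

Start at -140.9°; shift −198.2° → -339.1°.
-339.1° lies outside (−180°, 180°]; add 360° → +20.9°.

20.9°E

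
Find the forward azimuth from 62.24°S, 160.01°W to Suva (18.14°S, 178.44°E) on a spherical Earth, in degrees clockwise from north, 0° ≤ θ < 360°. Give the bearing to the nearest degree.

331°

Δλ = 178.44 − -160.01 = 338.45°; wrapped into (−180°, 180°]: -21.55°.
θ = atan2( sin Δλ · cos φ₂ , cos φ₁ · sin φ₂ − sin φ₁ · cos φ₂ · cos Δλ )
  = atan2(-0.34906, 0.63713) = -28.717° → normalised to [0°, 360°): 331.283°.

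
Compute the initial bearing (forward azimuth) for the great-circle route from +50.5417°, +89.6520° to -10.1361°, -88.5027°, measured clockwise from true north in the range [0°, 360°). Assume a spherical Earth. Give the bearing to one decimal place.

Δλ = -88.5027 − 89.6520 = -178.1547°.
θ = atan2( sin Δλ · cos φ₂ , cos φ₁ · sin φ₂ − sin φ₁ · cos φ₂ · cos Δλ )
  = atan2(-0.03170, 0.64780) = -2.801° → normalised to [0°, 360°): 357.199°.

357.2°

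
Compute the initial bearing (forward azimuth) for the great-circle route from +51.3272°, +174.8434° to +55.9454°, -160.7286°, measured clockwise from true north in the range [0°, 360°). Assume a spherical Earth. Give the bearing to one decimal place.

62.7°

Δλ = -160.7286 − 174.8434 = -335.5720°; wrapped into (−180°, 180°]: 24.4280°.
θ = atan2( sin Δλ · cos φ₂ , cos φ₁ · sin φ₂ − sin φ₁ · cos φ₂ · cos Δλ )
  = atan2(0.23158, 0.11965) = 62.676° → normalised to [0°, 360°): 62.676°.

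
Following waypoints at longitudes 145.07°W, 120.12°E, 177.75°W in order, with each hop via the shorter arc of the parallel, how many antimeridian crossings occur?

2

Leg 1: -145.07° → +120.12°, shortest Δλ = -94.81° (west) — crosses 180°.
Leg 2: +120.12° → -177.75°, shortest Δλ = 62.13° (east) — crosses 180°.
Total crossings: 2.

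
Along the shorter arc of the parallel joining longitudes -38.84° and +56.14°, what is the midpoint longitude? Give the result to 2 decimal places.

+8.65°

Signed shortest Δλ from -38.84° to +56.14° is +94.98°.
Midpoint longitude = -38.84° + (+94.98°)/2 = -38.84° + 47.49° = +8.65°.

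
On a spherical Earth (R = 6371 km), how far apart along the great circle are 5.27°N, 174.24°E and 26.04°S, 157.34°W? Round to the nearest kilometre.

Δλ = -157.34 − 174.24 = -331.58°; wrapped into (−180°, 180°]: 28.42°.
Δφ = -26.04 − 5.27 = -31.31°.
a = sin²(Δφ/2) + cos φ₁ · cos φ₂ · sin²(Δλ/2) = 0.126729.
c = 2·atan2(√a, √(1−a)) = 0.72795 rad → d = 6371·c ≈ 4637.75 km.

4638 km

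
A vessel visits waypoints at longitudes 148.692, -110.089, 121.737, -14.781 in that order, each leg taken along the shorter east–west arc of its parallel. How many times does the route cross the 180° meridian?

2

Leg 1: +148.692° → -110.089°, shortest Δλ = 101.219° (east) — crosses 180°.
Leg 2: -110.089° → +121.737°, shortest Δλ = -128.174° (west) — crosses 180°.
Leg 3: +121.737° → -14.781°, shortest Δλ = -136.518° (west) — does not cross 180°.
Total crossings: 2.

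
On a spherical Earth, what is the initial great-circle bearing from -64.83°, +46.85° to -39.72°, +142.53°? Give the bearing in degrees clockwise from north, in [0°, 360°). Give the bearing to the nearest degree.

Δλ = 142.53 − 46.85 = 95.68°.
θ = atan2( sin Δλ · cos φ₂ , cos φ₁ · sin φ₂ − sin φ₁ · cos φ₂ · cos Δλ )
  = atan2(0.76540, -0.34068) = 113.994° → normalised to [0°, 360°): 113.994°.

114°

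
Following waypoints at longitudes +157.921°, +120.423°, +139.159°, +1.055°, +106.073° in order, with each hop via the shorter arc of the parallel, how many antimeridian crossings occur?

Leg 1: +157.921° → +120.423°, shortest Δλ = -37.498° (west) — does not cross 180°.
Leg 2: +120.423° → +139.159°, shortest Δλ = 18.736° (east) — does not cross 180°.
Leg 3: +139.159° → +1.055°, shortest Δλ = -138.104° (west) — does not cross 180°.
Leg 4: +1.055° → +106.073°, shortest Δλ = 105.018° (east) — does not cross 180°.
Total crossings: 0.

0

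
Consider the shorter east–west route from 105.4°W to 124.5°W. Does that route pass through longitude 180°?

Signed shortest Δλ = ((-124.5 − -105.4 + 180) mod 360) − 180 = -19.1°.
Going west by 19.1° from -105.4° reaches -124.5° without touching 180°.

No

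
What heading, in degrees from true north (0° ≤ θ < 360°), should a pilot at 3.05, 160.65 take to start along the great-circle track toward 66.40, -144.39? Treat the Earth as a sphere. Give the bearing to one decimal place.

20.0°

Δλ = -144.39 − 160.65 = -305.04°; wrapped into (−180°, 180°]: 54.96°.
θ = atan2( sin Δλ · cos φ₂ , cos φ₁ · sin φ₂ − sin φ₁ · cos φ₂ · cos Δλ )
  = atan2(0.32779, 0.90283) = 19.954° → normalised to [0°, 360°): 19.954°.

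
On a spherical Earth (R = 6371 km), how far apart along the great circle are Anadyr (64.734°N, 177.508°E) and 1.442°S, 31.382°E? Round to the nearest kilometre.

Δλ = 31.382 − 177.508 = -146.126°.
Δφ = -1.442 − 64.734 = -66.176°.
a = sin²(Δφ/2) + cos φ₁ · cos φ₂ · sin²(Δλ/2) = 0.688510.
c = 2·atan2(√a, √(1−a)) = 1.95737 rad → d = 6371·c ≈ 12470.43 km.

12470 km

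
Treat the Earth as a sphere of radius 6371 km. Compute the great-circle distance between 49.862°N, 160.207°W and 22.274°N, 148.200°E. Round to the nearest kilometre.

5412 km

Δλ = 148.200 − -160.207 = 308.407°; wrapped into (−180°, 180°]: -51.593°.
Δφ = 22.274 − 49.862 = -27.588°.
a = sin²(Δφ/2) + cos φ₁ · cos φ₂ · sin²(Δλ/2) = 0.169819.
c = 2·atan2(√a, √(1−a)) = 0.84950 rad → d = 6371·c ≈ 5412.14 km.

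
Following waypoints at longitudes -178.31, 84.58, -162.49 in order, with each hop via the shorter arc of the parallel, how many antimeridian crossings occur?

2

Leg 1: -178.31° → +84.58°, shortest Δλ = -97.11° (west) — crosses 180°.
Leg 2: +84.58° → -162.49°, shortest Δλ = 112.93° (east) — crosses 180°.
Total crossings: 2.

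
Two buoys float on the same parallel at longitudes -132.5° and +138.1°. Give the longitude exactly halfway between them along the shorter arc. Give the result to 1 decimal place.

-177.2°

Signed shortest Δλ from -132.5° to +138.1° is -89.4°.
Midpoint longitude = -132.5° + (-89.4°)/2 = -132.5° − 44.7° = -177.2°.
(The naïve average (-132.5 + +138.1)/2 = 2.8° is on the wrong side of the globe.)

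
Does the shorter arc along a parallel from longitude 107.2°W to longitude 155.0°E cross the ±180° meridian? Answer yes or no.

Yes

Naïve |155.0 − -107.2| = 262.2° > 180°, so the shorter arc goes the other way round — across 180°.
Signed shortest Δλ = ((155.0 − -107.2 + 180) mod 360) − 180 = -97.8°.
Going west by 97.8° from -107.2° passes through 180° before reaching +155.0°.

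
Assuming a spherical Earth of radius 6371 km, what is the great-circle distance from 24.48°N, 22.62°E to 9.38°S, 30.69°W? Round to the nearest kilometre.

6898 km

Δλ = -30.69 − 22.62 = -53.31°.
Δφ = -9.38 − 24.48 = -33.86°.
a = sin²(Δφ/2) + cos φ₁ · cos φ₂ · sin²(Δλ/2) = 0.265516.
c = 2·atan2(√a, √(1−a)) = 1.08267 rad → d = 6371·c ≈ 6897.71 km.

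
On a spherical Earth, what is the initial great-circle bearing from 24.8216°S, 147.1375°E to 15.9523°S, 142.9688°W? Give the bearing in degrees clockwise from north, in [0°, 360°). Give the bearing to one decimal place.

97.0°

Δλ = -142.9688 − 147.1375 = -290.1063°; wrapped into (−180°, 180°]: 69.8937°.
θ = atan2( sin Δλ · cos φ₂ , cos φ₁ · sin φ₂ − sin φ₁ · cos φ₂ · cos Δλ )
  = atan2(0.90289, -0.11069) = 96.990° → normalised to [0°, 360°): 96.990°.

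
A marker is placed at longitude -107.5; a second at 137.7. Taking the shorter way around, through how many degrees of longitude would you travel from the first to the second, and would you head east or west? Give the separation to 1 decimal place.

114.8° west

Raw difference: 137.7 − -107.5 = 245.2°.
Normalise into (−180°, 180°]: 245.2° − 360° = -114.8°.
Negative ⇒ the second point lies to the west; separation 114.8°.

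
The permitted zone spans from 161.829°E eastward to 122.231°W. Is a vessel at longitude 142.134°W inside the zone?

Band width going east from +161.829° to -122.231°: ((-122.231 − 161.829) mod 360) = 75.940°.
Offset of -142.134° east of the west edge: ((-142.134 − 161.829) mod 360) = 56.037°.
56.037° ≤ 75.940° ⇒ inside.

Yes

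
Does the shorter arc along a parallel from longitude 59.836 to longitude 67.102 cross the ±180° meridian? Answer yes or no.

Signed shortest Δλ = ((67.102 − 59.836 + 180) mod 360) − 180 = 7.266°.
Going east by 7.266° from +59.836° reaches +67.102° without touching 180°.

No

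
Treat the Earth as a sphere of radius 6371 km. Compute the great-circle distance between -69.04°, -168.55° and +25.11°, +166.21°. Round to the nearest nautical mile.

5760 nmi

Δλ = 166.21 − -168.55 = 334.76°; wrapped into (−180°, 180°]: -25.24°.
Δφ = 25.11 − -69.04 = 94.15°.
a = sin²(Δφ/2) + cos φ₁ · cos φ₂ · sin²(Δλ/2) = 0.551646.
c = 2·atan2(√a, √(1−a)) = 1.67427 rad → d = 6371·c ≈ 10666.79 km ≈ 5759.61 nmi.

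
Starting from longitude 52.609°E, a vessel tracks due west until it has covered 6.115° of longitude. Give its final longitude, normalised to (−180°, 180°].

Start at +52.609°; shift −6.115° → +46.494°.
+46.494° already lies in (−180°, 180°].

46.494°E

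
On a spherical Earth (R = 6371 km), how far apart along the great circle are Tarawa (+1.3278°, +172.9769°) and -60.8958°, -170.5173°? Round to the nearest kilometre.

7062 km

Δλ = -170.5173 − 172.9769 = -343.4942°; wrapped into (−180°, 180°]: 16.5058°.
Δφ = -60.8958 − 1.3278 = -62.2236°.
a = sin²(Δφ/2) + cos φ₁ · cos φ₂ · sin²(Δλ/2) = 0.277008.
c = 2·atan2(√a, √(1−a)) = 1.10852 rad → d = 6371·c ≈ 7062.40 km.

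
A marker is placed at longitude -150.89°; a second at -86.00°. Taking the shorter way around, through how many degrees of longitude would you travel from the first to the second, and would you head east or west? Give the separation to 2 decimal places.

Raw difference: -86.00 − -150.89 = 64.89°.
Normalise into (−180°, 180°]: 64.89° stays 64.89°.
Positive ⇒ the second point lies to the east; separation 64.89°.

64.89° east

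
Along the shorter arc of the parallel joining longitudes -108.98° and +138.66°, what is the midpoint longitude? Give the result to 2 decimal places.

Signed shortest Δλ from -108.98° to +138.66° is -112.36°.
Midpoint longitude = -108.98° + (-112.36°)/2 = -108.98° − 56.18° = -165.16°.
(The naïve average (-108.98 + +138.66)/2 = 14.84° is on the wrong side of the globe.)

-165.16°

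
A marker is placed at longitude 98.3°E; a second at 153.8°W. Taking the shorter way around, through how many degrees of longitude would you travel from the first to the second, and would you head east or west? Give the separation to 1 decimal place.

Raw difference: -153.8 − 98.3 = -252.1°.
Normalise into (−180°, 180°]: -252.1° + 360° = 107.9°.
Positive ⇒ the second point lies to the east; separation 107.9°.

107.9° east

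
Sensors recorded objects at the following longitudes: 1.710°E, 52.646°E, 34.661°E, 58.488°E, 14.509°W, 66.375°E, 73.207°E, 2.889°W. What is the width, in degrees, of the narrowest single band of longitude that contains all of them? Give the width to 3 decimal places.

87.716°

Sort the longitudes: -14.509°, -2.889°, +1.710°, +34.661°, +52.646°, +58.488°, +66.375°, +73.207°.
Eastward gaps between consecutive values (wrapping around): 11.620°, 4.599°, 32.951°, 17.985°, 5.842°, 7.887°, 6.832°, 272.284°.
Largest gap = 272.284° ⇒ minimal covering band is its complement: 360° − 272.284° = 87.716°.
Band runs from -14.509° eastward to +73.207°.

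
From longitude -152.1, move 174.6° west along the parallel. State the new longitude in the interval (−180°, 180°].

Start at -152.1°; shift −174.6° → -326.7°.
-326.7° lies outside (−180°, 180°]; add 360° → +33.3°.

+33.3°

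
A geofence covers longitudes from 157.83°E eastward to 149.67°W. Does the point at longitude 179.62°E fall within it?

Band width going east from +157.83° to -149.67°: ((-149.67 − 157.83) mod 360) = 52.50°.
Offset of +179.62° east of the west edge: ((179.62 − 157.83) mod 360) = 21.79°.
21.79° ≤ 52.50° ⇒ inside.

Yes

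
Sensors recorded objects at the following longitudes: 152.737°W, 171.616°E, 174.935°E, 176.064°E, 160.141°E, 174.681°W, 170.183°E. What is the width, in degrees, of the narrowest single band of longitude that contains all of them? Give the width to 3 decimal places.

47.122°

Sort the longitudes: -174.681°, -152.737°, +160.141°, +170.183°, +171.616°, +174.935°, +176.064°.
Eastward gaps between consecutive values (wrapping around): 21.944°, 312.878°, 10.042°, 1.433°, 3.319°, 1.129°, 9.255°.
Largest gap = 312.878° ⇒ minimal covering band is its complement: 360° − 312.878° = 47.122°.
Band runs from +160.141° eastward to -152.737°, crossing the antimeridian.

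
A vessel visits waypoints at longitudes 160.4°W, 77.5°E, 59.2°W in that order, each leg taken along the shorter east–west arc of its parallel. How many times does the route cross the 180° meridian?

Leg 1: -160.4° → +77.5°, shortest Δλ = -122.1° (west) — crosses 180°.
Leg 2: +77.5° → -59.2°, shortest Δλ = -136.7° (west) — does not cross 180°.
Total crossings: 1.

1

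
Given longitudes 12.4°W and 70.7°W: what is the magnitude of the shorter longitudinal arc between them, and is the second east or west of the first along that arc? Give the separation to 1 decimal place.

Raw difference: -70.7 − -12.4 = -58.3°.
Normalise into (−180°, 180°]: -58.3° stays -58.3°.
Negative ⇒ the second point lies to the west; separation 58.3°.

58.3° west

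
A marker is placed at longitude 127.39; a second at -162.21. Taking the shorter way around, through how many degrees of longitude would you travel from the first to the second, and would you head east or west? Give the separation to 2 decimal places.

Raw difference: -162.21 − 127.39 = -289.6°.
Normalise into (−180°, 180°]: -289.6° + 360° = 70.4°.
Positive ⇒ the second point lies to the east; separation 70.40°.

70.40° east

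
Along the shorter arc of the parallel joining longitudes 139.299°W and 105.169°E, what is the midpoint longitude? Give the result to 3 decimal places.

Signed shortest Δλ from -139.299° to +105.169° is -115.532°.
Midpoint longitude = -139.299° + (-115.532°)/2 = -139.299° − 57.766° = -197.065°.
Normalise into (−180°, 180°]: +162.935°.
(The naïve average (-139.299 + +105.169)/2 = -17.065° is on the wrong side of the globe.)

162.935°E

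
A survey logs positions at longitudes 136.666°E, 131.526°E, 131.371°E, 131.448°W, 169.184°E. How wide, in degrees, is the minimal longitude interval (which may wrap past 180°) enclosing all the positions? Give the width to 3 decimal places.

Sort the longitudes: -131.448°, +131.371°, +131.526°, +136.666°, +169.184°.
Eastward gaps between consecutive values (wrapping around): 262.819°, 0.155°, 5.140°, 32.518°, 59.368°.
Largest gap = 262.819° ⇒ minimal covering band is its complement: 360° − 262.819° = 97.181°.
Band runs from +131.371° eastward to -131.448°, crossing the antimeridian.

97.181°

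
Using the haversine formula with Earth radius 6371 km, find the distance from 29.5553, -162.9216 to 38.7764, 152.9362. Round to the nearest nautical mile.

2239 nmi

Δλ = 152.9362 − -162.9216 = 315.8578°; wrapped into (−180°, 180°]: -44.1422°.
Δφ = 38.7764 − 29.5553 = 9.2211°.
a = sin²(Δφ/2) + cos φ₁ · cos φ₂ · sin²(Δλ/2) = 0.102212.
c = 2·atan2(√a, √(1−a)) = 0.65084 rad → d = 6371·c ≈ 4146.50 km ≈ 2238.93 nmi.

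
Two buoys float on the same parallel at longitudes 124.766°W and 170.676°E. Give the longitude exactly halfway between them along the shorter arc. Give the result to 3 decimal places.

Signed shortest Δλ from -124.766° to +170.676° is -64.558°.
Midpoint longitude = -124.766° + (-64.558°)/2 = -124.766° − 32.279° = -157.045°.
(The naïve average (-124.766 + +170.676)/2 = 22.955° is on the wrong side of the globe.)

157.045°W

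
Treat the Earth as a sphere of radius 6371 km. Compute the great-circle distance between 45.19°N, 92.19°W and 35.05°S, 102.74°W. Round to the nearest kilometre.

Δλ = -102.74 − -92.19 = -10.55°.
Δφ = -35.05 − 45.19 = -80.24°.
a = sin²(Δφ/2) + cos φ₁ · cos φ₂ · sin²(Δλ/2) = 0.420116.
c = 2·atan2(√a, √(1−a)) = 1.41034 rad → d = 6371·c ≈ 8985.28 km.

8985 km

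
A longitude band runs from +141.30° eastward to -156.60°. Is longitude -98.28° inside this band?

Band width going east from +141.30° to -156.60°: ((-156.60 − 141.30) mod 360) = 62.10°.
Offset of -98.28° east of the west edge: ((-98.28 − 141.30) mod 360) = 120.42°.
120.42° > 62.10° ⇒ outside.

No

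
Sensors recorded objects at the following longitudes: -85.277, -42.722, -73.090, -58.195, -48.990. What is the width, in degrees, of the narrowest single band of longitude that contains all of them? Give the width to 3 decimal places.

Sort the longitudes: -85.277°, -73.090°, -58.195°, -48.990°, -42.722°.
Eastward gaps between consecutive values (wrapping around): 12.187°, 14.895°, 9.205°, 6.268°, 317.445°.
Largest gap = 317.445° ⇒ minimal covering band is its complement: 360° − 317.445° = 42.555°.
Band runs from -85.277° eastward to -42.722°.

42.555°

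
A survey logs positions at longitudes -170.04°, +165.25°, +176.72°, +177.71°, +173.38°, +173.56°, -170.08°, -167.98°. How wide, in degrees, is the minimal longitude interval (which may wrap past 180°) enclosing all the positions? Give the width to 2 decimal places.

26.77°

Sort the longitudes: -170.08°, -170.04°, -167.98°, +165.25°, +173.38°, +173.56°, +176.72°, +177.71°.
Eastward gaps between consecutive values (wrapping around): 0.04°, 2.06°, 333.23°, 8.13°, 0.18°, 3.16°, 0.99°, 12.21°.
Largest gap = 333.23° ⇒ minimal covering band is its complement: 360° − 333.23° = 26.77°.
Band runs from +165.25° eastward to -167.98°, crossing the antimeridian.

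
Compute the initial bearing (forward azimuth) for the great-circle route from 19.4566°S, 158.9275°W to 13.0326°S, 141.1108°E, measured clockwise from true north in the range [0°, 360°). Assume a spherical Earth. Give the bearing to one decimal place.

Δλ = 141.1108 − -158.9275 = 300.0383°; wrapped into (−180°, 180°]: -59.9617°.
θ = atan2( sin Δλ · cos φ₂ , cos φ₁ · sin φ₂ − sin φ₁ · cos φ₂ · cos Δλ )
  = atan2(-0.84339, -0.05018) = -93.405° → normalised to [0°, 360°): 266.595°.

266.6°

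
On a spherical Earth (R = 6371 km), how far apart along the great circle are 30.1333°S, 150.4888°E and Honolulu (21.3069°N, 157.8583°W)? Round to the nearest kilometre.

7949 km

Δλ = -157.8583 − 150.4888 = -308.3471°; wrapped into (−180°, 180°]: 51.6529°.
Δφ = 21.3069 − -30.1333 = 51.4402°.
a = sin²(Δφ/2) + cos φ₁ · cos φ₂ · sin²(Δλ/2) = 0.341255.
c = 2·atan2(√a, √(1−a)) = 1.24772 rad → d = 6371·c ≈ 7949.19 km.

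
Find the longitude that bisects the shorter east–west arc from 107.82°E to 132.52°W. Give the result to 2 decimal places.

167.65°E

Signed shortest Δλ from +107.82° to -132.52° is +119.66°.
Midpoint longitude = +107.82° + (+119.66°)/2 = +107.82° + 59.83° = +167.65°.
(The naïve average (+107.82 + -132.52)/2 = -12.35° is on the wrong side of the globe.)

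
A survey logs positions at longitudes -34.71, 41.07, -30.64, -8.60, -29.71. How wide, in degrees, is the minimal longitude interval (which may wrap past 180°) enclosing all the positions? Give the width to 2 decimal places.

75.78°

Sort the longitudes: -34.71°, -30.64°, -29.71°, -8.60°, +41.07°.
Eastward gaps between consecutive values (wrapping around): 4.07°, 0.93°, 21.11°, 49.67°, 284.22°.
Largest gap = 284.22° ⇒ minimal covering band is its complement: 360° − 284.22° = 75.78°.
Band runs from -34.71° eastward to +41.07°.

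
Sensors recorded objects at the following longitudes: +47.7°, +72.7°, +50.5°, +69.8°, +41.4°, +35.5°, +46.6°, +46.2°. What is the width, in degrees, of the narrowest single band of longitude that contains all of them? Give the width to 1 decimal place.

Sort the longitudes: +35.5°, +41.4°, +46.2°, +46.6°, +47.7°, +50.5°, +69.8°, +72.7°.
Eastward gaps between consecutive values (wrapping around): 5.9°, 4.8°, 0.4°, 1.1°, 2.8°, 19.3°, 2.9°, 322.8°.
Largest gap = 322.8° ⇒ minimal covering band is its complement: 360° − 322.8° = 37.2°.
Band runs from +35.5° eastward to +72.7°.

37.2°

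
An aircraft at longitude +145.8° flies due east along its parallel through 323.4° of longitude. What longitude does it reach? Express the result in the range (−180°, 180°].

Start at +145.8°; shift +323.4° → +469.2°.
+469.2° lies outside (−180°, 180°]; subtract 360° → +109.2°.

+109.2°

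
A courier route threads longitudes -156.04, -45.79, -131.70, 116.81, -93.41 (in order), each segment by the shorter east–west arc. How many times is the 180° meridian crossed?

2

Leg 1: -156.04° → -45.79°, shortest Δλ = 110.25° (east) — does not cross 180°.
Leg 2: -45.79° → -131.70°, shortest Δλ = -85.91° (west) — does not cross 180°.
Leg 3: -131.70° → +116.81°, shortest Δλ = -111.49° (west) — crosses 180°.
Leg 4: +116.81° → -93.41°, shortest Δλ = 149.78° (east) — crosses 180°.
Total crossings: 2.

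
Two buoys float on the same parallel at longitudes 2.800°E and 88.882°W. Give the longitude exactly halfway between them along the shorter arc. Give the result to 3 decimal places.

Signed shortest Δλ from +2.800° to -88.882° is -91.682°.
Midpoint longitude = +2.800° + (-91.682°)/2 = +2.800° − 45.841° = -43.041°.

43.041°W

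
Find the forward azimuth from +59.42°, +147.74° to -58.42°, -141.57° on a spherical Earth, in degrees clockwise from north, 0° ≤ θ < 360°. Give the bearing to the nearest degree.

Δλ = -141.57 − 147.74 = -289.31°; wrapped into (−180°, 180°]: 70.69°.
θ = atan2( sin Δλ · cos φ₂ , cos φ₁ · sin φ₂ − sin φ₁ · cos φ₂ · cos Δλ )
  = atan2(0.49423, -0.58249) = 139.686° → normalised to [0°, 360°): 139.686°.

140°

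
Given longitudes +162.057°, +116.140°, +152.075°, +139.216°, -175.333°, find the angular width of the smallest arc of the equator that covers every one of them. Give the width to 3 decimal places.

68.527°

Sort the longitudes: -175.333°, +116.140°, +139.216°, +152.075°, +162.057°.
Eastward gaps between consecutive values (wrapping around): 291.473°, 23.076°, 12.859°, 9.982°, 22.610°.
Largest gap = 291.473° ⇒ minimal covering band is its complement: 360° − 291.473° = 68.527°.
Band runs from +116.140° eastward to -175.333°, crossing the antimeridian.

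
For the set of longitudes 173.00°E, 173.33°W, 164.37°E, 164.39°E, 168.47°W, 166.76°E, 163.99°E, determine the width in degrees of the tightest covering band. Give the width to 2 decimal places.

27.54°

Sort the longitudes: -173.33°, -168.47°, +163.99°, +164.37°, +164.39°, +166.76°, +173.00°.
Eastward gaps between consecutive values (wrapping around): 4.86°, 332.46°, 0.38°, 0.02°, 2.37°, 6.24°, 13.67°.
Largest gap = 332.46° ⇒ minimal covering band is its complement: 360° − 332.46° = 27.54°.
Band runs from +163.99° eastward to -168.47°, crossing the antimeridian.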